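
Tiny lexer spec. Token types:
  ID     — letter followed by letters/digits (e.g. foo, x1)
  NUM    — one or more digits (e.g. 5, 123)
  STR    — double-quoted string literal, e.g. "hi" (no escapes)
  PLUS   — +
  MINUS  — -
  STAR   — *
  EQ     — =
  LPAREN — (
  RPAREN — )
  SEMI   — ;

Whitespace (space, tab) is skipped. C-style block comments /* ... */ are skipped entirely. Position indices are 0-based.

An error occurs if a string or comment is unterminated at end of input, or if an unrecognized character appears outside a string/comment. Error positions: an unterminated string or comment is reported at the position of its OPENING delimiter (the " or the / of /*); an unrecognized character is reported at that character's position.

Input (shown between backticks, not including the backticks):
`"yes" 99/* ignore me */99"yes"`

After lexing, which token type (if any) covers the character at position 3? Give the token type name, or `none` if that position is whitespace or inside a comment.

Answer: STR

Derivation:
pos=0: enter STRING mode
pos=0: emit STR "yes" (now at pos=5)
pos=6: emit NUM '99' (now at pos=8)
pos=8: enter COMMENT mode (saw '/*')
exit COMMENT mode (now at pos=23)
pos=23: emit NUM '99' (now at pos=25)
pos=25: enter STRING mode
pos=25: emit STR "yes" (now at pos=30)
DONE. 4 tokens: [STR, NUM, NUM, STR]
Position 3: char is 's' -> STR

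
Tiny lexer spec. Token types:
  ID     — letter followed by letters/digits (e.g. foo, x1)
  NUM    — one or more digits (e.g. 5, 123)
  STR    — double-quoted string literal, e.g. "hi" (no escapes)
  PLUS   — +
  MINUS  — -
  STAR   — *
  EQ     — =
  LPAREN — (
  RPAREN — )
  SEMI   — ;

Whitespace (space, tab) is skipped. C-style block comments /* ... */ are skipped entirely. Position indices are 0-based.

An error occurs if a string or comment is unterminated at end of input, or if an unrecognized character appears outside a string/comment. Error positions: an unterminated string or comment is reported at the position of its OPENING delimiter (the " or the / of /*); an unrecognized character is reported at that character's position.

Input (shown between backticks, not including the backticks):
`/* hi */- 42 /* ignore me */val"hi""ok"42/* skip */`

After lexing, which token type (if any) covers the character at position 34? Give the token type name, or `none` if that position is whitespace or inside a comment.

pos=0: enter COMMENT mode (saw '/*')
exit COMMENT mode (now at pos=8)
pos=8: emit MINUS '-'
pos=10: emit NUM '42' (now at pos=12)
pos=13: enter COMMENT mode (saw '/*')
exit COMMENT mode (now at pos=28)
pos=28: emit ID 'val' (now at pos=31)
pos=31: enter STRING mode
pos=31: emit STR "hi" (now at pos=35)
pos=35: enter STRING mode
pos=35: emit STR "ok" (now at pos=39)
pos=39: emit NUM '42' (now at pos=41)
pos=41: enter COMMENT mode (saw '/*')
exit COMMENT mode (now at pos=51)
DONE. 6 tokens: [MINUS, NUM, ID, STR, STR, NUM]
Position 34: char is '"' -> STR

Answer: STR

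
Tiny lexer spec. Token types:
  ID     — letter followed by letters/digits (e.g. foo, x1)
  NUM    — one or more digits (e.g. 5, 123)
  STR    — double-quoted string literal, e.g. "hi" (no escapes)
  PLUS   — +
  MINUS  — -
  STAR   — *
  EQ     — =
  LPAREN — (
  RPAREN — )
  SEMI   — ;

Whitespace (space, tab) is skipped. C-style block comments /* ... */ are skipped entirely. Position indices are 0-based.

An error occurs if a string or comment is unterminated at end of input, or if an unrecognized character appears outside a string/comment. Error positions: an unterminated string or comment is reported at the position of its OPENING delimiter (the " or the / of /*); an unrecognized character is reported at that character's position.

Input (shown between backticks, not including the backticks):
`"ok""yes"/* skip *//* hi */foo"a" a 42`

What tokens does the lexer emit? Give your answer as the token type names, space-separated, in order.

pos=0: enter STRING mode
pos=0: emit STR "ok" (now at pos=4)
pos=4: enter STRING mode
pos=4: emit STR "yes" (now at pos=9)
pos=9: enter COMMENT mode (saw '/*')
exit COMMENT mode (now at pos=19)
pos=19: enter COMMENT mode (saw '/*')
exit COMMENT mode (now at pos=27)
pos=27: emit ID 'foo' (now at pos=30)
pos=30: enter STRING mode
pos=30: emit STR "a" (now at pos=33)
pos=34: emit ID 'a' (now at pos=35)
pos=36: emit NUM '42' (now at pos=38)
DONE. 6 tokens: [STR, STR, ID, STR, ID, NUM]

Answer: STR STR ID STR ID NUM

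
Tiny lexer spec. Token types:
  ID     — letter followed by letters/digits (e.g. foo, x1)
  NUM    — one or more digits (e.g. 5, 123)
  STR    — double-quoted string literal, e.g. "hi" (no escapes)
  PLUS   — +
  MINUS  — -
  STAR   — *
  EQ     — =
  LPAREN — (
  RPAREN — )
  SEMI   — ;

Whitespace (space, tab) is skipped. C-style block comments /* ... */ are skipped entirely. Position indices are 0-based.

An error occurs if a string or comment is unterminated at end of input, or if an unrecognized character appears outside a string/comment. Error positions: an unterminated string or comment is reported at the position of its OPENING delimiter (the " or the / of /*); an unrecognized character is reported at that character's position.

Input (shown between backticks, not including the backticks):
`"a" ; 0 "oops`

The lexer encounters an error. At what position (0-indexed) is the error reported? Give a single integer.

pos=0: enter STRING mode
pos=0: emit STR "a" (now at pos=3)
pos=4: emit SEMI ';'
pos=6: emit NUM '0' (now at pos=7)
pos=8: enter STRING mode
pos=8: ERROR — unterminated string

Answer: 8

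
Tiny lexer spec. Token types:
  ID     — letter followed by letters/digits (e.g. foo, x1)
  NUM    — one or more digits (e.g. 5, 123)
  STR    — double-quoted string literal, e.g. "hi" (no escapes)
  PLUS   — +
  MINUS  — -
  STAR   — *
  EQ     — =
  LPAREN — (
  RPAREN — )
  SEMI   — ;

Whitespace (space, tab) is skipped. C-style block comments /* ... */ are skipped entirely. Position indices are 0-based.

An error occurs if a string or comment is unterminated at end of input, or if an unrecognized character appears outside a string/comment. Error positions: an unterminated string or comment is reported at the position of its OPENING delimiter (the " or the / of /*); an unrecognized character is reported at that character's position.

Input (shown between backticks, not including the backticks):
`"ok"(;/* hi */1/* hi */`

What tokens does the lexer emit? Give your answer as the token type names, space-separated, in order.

pos=0: enter STRING mode
pos=0: emit STR "ok" (now at pos=4)
pos=4: emit LPAREN '('
pos=5: emit SEMI ';'
pos=6: enter COMMENT mode (saw '/*')
exit COMMENT mode (now at pos=14)
pos=14: emit NUM '1' (now at pos=15)
pos=15: enter COMMENT mode (saw '/*')
exit COMMENT mode (now at pos=23)
DONE. 4 tokens: [STR, LPAREN, SEMI, NUM]

Answer: STR LPAREN SEMI NUM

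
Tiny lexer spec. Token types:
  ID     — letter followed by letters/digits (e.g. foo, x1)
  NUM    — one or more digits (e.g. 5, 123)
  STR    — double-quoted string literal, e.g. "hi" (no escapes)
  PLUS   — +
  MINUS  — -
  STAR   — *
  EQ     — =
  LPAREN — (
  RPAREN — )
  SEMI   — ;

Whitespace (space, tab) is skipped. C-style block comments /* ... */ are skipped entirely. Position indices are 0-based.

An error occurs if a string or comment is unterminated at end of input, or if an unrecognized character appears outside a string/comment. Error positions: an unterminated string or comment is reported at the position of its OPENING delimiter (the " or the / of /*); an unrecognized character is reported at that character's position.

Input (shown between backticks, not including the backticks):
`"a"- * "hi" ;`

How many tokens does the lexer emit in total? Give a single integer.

pos=0: enter STRING mode
pos=0: emit STR "a" (now at pos=3)
pos=3: emit MINUS '-'
pos=5: emit STAR '*'
pos=7: enter STRING mode
pos=7: emit STR "hi" (now at pos=11)
pos=12: emit SEMI ';'
DONE. 5 tokens: [STR, MINUS, STAR, STR, SEMI]

Answer: 5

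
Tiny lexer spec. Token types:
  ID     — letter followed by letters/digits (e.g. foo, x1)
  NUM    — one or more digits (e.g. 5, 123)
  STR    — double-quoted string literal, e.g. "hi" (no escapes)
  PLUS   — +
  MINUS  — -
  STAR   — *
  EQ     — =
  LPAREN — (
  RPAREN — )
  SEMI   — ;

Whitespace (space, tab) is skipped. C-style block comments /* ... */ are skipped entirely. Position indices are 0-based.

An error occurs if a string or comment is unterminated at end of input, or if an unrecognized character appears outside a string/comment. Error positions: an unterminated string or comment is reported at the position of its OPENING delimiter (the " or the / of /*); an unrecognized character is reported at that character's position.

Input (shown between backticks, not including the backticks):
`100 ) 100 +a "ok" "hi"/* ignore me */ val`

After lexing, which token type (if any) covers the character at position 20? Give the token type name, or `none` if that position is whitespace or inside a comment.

Answer: STR

Derivation:
pos=0: emit NUM '100' (now at pos=3)
pos=4: emit RPAREN ')'
pos=6: emit NUM '100' (now at pos=9)
pos=10: emit PLUS '+'
pos=11: emit ID 'a' (now at pos=12)
pos=13: enter STRING mode
pos=13: emit STR "ok" (now at pos=17)
pos=18: enter STRING mode
pos=18: emit STR "hi" (now at pos=22)
pos=22: enter COMMENT mode (saw '/*')
exit COMMENT mode (now at pos=37)
pos=38: emit ID 'val' (now at pos=41)
DONE. 8 tokens: [NUM, RPAREN, NUM, PLUS, ID, STR, STR, ID]
Position 20: char is 'i' -> STR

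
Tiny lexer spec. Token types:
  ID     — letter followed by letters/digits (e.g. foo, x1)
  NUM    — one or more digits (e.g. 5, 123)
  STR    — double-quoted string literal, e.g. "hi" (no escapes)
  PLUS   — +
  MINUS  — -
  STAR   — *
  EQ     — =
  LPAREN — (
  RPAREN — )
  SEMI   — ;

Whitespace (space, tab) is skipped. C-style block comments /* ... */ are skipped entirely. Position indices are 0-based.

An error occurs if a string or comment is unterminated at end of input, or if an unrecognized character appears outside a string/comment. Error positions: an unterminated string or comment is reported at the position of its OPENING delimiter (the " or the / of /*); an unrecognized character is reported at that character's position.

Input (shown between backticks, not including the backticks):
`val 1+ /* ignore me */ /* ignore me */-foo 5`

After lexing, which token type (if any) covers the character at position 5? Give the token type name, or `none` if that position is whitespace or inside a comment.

Answer: PLUS

Derivation:
pos=0: emit ID 'val' (now at pos=3)
pos=4: emit NUM '1' (now at pos=5)
pos=5: emit PLUS '+'
pos=7: enter COMMENT mode (saw '/*')
exit COMMENT mode (now at pos=22)
pos=23: enter COMMENT mode (saw '/*')
exit COMMENT mode (now at pos=38)
pos=38: emit MINUS '-'
pos=39: emit ID 'foo' (now at pos=42)
pos=43: emit NUM '5' (now at pos=44)
DONE. 6 tokens: [ID, NUM, PLUS, MINUS, ID, NUM]
Position 5: char is '+' -> PLUS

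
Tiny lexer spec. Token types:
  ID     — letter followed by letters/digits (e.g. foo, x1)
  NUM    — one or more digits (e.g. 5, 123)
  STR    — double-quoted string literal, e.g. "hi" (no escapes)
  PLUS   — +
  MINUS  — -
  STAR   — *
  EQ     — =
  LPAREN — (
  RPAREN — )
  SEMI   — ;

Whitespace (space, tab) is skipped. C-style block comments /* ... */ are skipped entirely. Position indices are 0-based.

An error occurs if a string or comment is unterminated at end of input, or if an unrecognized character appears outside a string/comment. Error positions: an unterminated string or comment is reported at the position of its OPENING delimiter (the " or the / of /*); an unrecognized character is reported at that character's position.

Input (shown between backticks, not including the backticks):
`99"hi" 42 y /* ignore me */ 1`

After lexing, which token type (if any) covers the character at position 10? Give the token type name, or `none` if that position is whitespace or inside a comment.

pos=0: emit NUM '99' (now at pos=2)
pos=2: enter STRING mode
pos=2: emit STR "hi" (now at pos=6)
pos=7: emit NUM '42' (now at pos=9)
pos=10: emit ID 'y' (now at pos=11)
pos=12: enter COMMENT mode (saw '/*')
exit COMMENT mode (now at pos=27)
pos=28: emit NUM '1' (now at pos=29)
DONE. 5 tokens: [NUM, STR, NUM, ID, NUM]
Position 10: char is 'y' -> ID

Answer: ID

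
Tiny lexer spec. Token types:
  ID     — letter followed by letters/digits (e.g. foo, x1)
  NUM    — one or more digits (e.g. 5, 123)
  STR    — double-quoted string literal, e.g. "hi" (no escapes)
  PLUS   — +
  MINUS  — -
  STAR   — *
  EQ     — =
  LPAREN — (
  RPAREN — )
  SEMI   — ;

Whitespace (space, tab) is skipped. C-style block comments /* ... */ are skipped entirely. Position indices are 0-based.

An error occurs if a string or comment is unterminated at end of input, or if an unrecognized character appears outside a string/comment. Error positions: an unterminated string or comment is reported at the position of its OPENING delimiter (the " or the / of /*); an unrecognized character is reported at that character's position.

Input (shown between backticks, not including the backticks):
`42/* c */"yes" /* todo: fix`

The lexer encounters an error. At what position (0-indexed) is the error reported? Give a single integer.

pos=0: emit NUM '42' (now at pos=2)
pos=2: enter COMMENT mode (saw '/*')
exit COMMENT mode (now at pos=9)
pos=9: enter STRING mode
pos=9: emit STR "yes" (now at pos=14)
pos=15: enter COMMENT mode (saw '/*')
pos=15: ERROR — unterminated comment (reached EOF)

Answer: 15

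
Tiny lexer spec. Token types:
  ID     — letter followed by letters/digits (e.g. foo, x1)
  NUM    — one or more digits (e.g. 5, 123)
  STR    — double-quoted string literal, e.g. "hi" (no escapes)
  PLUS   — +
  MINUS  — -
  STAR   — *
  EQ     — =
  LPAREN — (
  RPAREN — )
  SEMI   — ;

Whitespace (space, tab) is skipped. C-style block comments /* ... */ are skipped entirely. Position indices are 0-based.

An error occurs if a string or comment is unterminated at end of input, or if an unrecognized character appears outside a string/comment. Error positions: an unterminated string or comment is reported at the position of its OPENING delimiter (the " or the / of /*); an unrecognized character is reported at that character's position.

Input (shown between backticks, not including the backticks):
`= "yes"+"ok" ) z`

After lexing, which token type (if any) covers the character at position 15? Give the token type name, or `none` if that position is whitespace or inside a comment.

Answer: ID

Derivation:
pos=0: emit EQ '='
pos=2: enter STRING mode
pos=2: emit STR "yes" (now at pos=7)
pos=7: emit PLUS '+'
pos=8: enter STRING mode
pos=8: emit STR "ok" (now at pos=12)
pos=13: emit RPAREN ')'
pos=15: emit ID 'z' (now at pos=16)
DONE. 6 tokens: [EQ, STR, PLUS, STR, RPAREN, ID]
Position 15: char is 'z' -> ID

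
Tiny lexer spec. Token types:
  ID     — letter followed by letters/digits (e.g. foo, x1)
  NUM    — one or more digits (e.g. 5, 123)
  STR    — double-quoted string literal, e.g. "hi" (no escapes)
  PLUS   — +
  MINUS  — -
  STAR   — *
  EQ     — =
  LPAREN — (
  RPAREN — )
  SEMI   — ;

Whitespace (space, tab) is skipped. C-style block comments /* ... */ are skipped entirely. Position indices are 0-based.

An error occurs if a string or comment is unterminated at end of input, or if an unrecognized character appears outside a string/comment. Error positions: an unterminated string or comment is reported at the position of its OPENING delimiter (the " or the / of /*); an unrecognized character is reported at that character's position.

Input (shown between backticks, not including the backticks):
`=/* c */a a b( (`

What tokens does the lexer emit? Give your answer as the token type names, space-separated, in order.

Answer: EQ ID ID ID LPAREN LPAREN

Derivation:
pos=0: emit EQ '='
pos=1: enter COMMENT mode (saw '/*')
exit COMMENT mode (now at pos=8)
pos=8: emit ID 'a' (now at pos=9)
pos=10: emit ID 'a' (now at pos=11)
pos=12: emit ID 'b' (now at pos=13)
pos=13: emit LPAREN '('
pos=15: emit LPAREN '('
DONE. 6 tokens: [EQ, ID, ID, ID, LPAREN, LPAREN]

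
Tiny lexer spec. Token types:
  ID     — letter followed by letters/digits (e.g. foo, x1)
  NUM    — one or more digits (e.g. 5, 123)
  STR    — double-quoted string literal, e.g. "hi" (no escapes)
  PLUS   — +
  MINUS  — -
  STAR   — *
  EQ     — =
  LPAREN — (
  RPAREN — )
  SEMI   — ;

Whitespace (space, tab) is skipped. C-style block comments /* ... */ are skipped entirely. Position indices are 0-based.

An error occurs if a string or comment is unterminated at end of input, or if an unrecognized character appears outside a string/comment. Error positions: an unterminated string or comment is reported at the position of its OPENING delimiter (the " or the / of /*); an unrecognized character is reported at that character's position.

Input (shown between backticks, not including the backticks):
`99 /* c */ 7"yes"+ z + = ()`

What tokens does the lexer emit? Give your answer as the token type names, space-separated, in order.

pos=0: emit NUM '99' (now at pos=2)
pos=3: enter COMMENT mode (saw '/*')
exit COMMENT mode (now at pos=10)
pos=11: emit NUM '7' (now at pos=12)
pos=12: enter STRING mode
pos=12: emit STR "yes" (now at pos=17)
pos=17: emit PLUS '+'
pos=19: emit ID 'z' (now at pos=20)
pos=21: emit PLUS '+'
pos=23: emit EQ '='
pos=25: emit LPAREN '('
pos=26: emit RPAREN ')'
DONE. 9 tokens: [NUM, NUM, STR, PLUS, ID, PLUS, EQ, LPAREN, RPAREN]

Answer: NUM NUM STR PLUS ID PLUS EQ LPAREN RPAREN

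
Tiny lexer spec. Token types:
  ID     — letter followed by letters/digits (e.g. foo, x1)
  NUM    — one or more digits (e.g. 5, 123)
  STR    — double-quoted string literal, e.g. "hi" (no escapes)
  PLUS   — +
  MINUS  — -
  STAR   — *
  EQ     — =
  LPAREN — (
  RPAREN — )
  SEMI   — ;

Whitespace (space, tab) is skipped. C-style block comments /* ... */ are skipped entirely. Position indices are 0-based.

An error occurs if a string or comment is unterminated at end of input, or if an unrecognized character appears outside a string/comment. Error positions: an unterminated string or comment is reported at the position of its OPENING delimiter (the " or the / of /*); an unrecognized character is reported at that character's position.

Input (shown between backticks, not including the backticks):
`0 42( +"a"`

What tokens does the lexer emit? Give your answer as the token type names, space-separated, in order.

pos=0: emit NUM '0' (now at pos=1)
pos=2: emit NUM '42' (now at pos=4)
pos=4: emit LPAREN '('
pos=6: emit PLUS '+'
pos=7: enter STRING mode
pos=7: emit STR "a" (now at pos=10)
DONE. 5 tokens: [NUM, NUM, LPAREN, PLUS, STR]

Answer: NUM NUM LPAREN PLUS STR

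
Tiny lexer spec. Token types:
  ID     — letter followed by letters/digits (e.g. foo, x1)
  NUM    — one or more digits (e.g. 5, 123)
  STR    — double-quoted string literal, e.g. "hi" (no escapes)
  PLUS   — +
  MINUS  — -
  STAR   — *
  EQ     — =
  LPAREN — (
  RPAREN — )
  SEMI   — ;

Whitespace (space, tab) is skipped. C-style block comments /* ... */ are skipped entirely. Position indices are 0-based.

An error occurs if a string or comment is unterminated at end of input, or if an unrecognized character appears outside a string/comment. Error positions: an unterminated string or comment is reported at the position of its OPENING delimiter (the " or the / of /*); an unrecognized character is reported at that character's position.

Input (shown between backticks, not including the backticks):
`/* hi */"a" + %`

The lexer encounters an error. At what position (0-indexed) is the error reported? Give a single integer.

pos=0: enter COMMENT mode (saw '/*')
exit COMMENT mode (now at pos=8)
pos=8: enter STRING mode
pos=8: emit STR "a" (now at pos=11)
pos=12: emit PLUS '+'
pos=14: ERROR — unrecognized char '%'

Answer: 14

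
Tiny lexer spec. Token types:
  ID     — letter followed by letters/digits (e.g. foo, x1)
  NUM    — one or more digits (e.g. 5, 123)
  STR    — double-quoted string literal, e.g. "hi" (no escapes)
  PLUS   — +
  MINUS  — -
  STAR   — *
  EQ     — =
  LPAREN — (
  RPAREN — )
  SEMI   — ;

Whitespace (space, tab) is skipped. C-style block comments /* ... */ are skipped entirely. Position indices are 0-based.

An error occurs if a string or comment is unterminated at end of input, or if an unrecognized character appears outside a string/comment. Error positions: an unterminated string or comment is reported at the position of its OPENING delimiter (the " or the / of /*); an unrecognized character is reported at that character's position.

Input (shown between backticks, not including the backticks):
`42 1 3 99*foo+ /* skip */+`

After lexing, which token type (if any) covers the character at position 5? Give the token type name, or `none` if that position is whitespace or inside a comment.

pos=0: emit NUM '42' (now at pos=2)
pos=3: emit NUM '1' (now at pos=4)
pos=5: emit NUM '3' (now at pos=6)
pos=7: emit NUM '99' (now at pos=9)
pos=9: emit STAR '*'
pos=10: emit ID 'foo' (now at pos=13)
pos=13: emit PLUS '+'
pos=15: enter COMMENT mode (saw '/*')
exit COMMENT mode (now at pos=25)
pos=25: emit PLUS '+'
DONE. 8 tokens: [NUM, NUM, NUM, NUM, STAR, ID, PLUS, PLUS]
Position 5: char is '3' -> NUM

Answer: NUM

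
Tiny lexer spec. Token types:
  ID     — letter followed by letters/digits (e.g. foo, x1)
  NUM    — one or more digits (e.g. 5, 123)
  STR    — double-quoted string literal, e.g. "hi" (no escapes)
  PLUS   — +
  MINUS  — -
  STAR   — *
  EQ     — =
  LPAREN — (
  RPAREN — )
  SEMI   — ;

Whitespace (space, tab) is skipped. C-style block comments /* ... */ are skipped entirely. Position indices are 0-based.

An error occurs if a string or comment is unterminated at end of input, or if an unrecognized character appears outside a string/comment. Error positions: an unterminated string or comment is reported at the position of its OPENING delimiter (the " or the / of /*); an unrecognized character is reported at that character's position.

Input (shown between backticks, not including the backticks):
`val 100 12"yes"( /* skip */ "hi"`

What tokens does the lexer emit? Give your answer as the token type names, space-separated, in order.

Answer: ID NUM NUM STR LPAREN STR

Derivation:
pos=0: emit ID 'val' (now at pos=3)
pos=4: emit NUM '100' (now at pos=7)
pos=8: emit NUM '12' (now at pos=10)
pos=10: enter STRING mode
pos=10: emit STR "yes" (now at pos=15)
pos=15: emit LPAREN '('
pos=17: enter COMMENT mode (saw '/*')
exit COMMENT mode (now at pos=27)
pos=28: enter STRING mode
pos=28: emit STR "hi" (now at pos=32)
DONE. 6 tokens: [ID, NUM, NUM, STR, LPAREN, STR]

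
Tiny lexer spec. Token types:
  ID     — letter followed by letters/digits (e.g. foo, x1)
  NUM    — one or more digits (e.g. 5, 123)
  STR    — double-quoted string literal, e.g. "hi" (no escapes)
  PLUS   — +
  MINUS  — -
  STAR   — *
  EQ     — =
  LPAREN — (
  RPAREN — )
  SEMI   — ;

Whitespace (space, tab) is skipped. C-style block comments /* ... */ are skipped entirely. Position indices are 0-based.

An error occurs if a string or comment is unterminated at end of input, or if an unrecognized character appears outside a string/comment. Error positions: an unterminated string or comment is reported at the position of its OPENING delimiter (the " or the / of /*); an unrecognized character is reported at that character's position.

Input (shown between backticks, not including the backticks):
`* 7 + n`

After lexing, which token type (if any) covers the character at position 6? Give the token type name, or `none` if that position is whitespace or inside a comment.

pos=0: emit STAR '*'
pos=2: emit NUM '7' (now at pos=3)
pos=4: emit PLUS '+'
pos=6: emit ID 'n' (now at pos=7)
DONE. 4 tokens: [STAR, NUM, PLUS, ID]
Position 6: char is 'n' -> ID

Answer: ID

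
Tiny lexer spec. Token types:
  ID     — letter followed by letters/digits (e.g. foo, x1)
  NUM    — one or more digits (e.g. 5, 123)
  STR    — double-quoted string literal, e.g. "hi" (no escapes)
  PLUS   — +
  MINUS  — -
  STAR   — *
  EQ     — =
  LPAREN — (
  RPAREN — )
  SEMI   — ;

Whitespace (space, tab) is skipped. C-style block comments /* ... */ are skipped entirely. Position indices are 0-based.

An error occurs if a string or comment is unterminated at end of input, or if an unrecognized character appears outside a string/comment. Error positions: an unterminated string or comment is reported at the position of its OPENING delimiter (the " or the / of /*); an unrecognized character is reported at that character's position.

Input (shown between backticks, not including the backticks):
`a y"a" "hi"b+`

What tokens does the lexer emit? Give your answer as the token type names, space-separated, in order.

pos=0: emit ID 'a' (now at pos=1)
pos=2: emit ID 'y' (now at pos=3)
pos=3: enter STRING mode
pos=3: emit STR "a" (now at pos=6)
pos=7: enter STRING mode
pos=7: emit STR "hi" (now at pos=11)
pos=11: emit ID 'b' (now at pos=12)
pos=12: emit PLUS '+'
DONE. 6 tokens: [ID, ID, STR, STR, ID, PLUS]

Answer: ID ID STR STR ID PLUS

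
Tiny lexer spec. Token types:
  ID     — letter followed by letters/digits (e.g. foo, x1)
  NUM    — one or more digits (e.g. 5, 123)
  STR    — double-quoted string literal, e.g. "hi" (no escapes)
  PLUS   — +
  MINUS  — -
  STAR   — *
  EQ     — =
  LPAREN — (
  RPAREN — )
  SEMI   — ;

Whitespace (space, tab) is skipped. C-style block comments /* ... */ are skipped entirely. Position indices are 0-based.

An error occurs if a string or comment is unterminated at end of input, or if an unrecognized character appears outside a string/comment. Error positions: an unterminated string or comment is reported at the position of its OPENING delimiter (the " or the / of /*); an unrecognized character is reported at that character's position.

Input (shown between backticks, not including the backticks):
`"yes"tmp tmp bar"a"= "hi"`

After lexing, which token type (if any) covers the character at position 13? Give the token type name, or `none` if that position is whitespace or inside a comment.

Answer: ID

Derivation:
pos=0: enter STRING mode
pos=0: emit STR "yes" (now at pos=5)
pos=5: emit ID 'tmp' (now at pos=8)
pos=9: emit ID 'tmp' (now at pos=12)
pos=13: emit ID 'bar' (now at pos=16)
pos=16: enter STRING mode
pos=16: emit STR "a" (now at pos=19)
pos=19: emit EQ '='
pos=21: enter STRING mode
pos=21: emit STR "hi" (now at pos=25)
DONE. 7 tokens: [STR, ID, ID, ID, STR, EQ, STR]
Position 13: char is 'b' -> ID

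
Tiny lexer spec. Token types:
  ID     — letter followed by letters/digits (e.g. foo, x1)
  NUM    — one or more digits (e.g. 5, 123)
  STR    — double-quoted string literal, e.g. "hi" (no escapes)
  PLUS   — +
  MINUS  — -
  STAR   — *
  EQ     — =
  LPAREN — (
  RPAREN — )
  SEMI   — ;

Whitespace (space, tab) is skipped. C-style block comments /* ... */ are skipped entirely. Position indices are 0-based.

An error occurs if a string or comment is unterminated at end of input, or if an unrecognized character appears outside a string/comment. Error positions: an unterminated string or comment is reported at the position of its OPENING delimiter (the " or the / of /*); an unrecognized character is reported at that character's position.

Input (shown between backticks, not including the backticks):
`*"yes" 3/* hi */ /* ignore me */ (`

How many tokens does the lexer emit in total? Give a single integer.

pos=0: emit STAR '*'
pos=1: enter STRING mode
pos=1: emit STR "yes" (now at pos=6)
pos=7: emit NUM '3' (now at pos=8)
pos=8: enter COMMENT mode (saw '/*')
exit COMMENT mode (now at pos=16)
pos=17: enter COMMENT mode (saw '/*')
exit COMMENT mode (now at pos=32)
pos=33: emit LPAREN '('
DONE. 4 tokens: [STAR, STR, NUM, LPAREN]

Answer: 4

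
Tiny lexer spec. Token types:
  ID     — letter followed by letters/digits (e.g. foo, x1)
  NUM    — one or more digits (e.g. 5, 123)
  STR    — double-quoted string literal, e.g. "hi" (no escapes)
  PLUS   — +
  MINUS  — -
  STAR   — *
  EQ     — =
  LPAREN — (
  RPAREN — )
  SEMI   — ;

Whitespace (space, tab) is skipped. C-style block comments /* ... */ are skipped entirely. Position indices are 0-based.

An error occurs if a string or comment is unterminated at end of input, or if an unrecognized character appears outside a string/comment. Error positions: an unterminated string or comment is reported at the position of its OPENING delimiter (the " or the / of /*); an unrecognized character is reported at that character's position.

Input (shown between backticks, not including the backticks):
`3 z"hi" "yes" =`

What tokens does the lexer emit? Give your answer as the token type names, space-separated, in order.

pos=0: emit NUM '3' (now at pos=1)
pos=2: emit ID 'z' (now at pos=3)
pos=3: enter STRING mode
pos=3: emit STR "hi" (now at pos=7)
pos=8: enter STRING mode
pos=8: emit STR "yes" (now at pos=13)
pos=14: emit EQ '='
DONE. 5 tokens: [NUM, ID, STR, STR, EQ]

Answer: NUM ID STR STR EQ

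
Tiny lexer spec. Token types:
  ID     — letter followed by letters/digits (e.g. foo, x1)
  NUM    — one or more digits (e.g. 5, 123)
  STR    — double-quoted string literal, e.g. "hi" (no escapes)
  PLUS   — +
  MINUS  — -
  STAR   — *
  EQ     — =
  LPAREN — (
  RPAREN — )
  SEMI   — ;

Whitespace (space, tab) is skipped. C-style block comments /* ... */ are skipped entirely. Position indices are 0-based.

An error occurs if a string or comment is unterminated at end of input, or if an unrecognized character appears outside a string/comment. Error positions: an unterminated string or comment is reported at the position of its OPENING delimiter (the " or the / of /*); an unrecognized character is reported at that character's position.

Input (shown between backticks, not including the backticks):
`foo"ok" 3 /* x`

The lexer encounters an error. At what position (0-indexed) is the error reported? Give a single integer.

pos=0: emit ID 'foo' (now at pos=3)
pos=3: enter STRING mode
pos=3: emit STR "ok" (now at pos=7)
pos=8: emit NUM '3' (now at pos=9)
pos=10: enter COMMENT mode (saw '/*')
pos=10: ERROR — unterminated comment (reached EOF)

Answer: 10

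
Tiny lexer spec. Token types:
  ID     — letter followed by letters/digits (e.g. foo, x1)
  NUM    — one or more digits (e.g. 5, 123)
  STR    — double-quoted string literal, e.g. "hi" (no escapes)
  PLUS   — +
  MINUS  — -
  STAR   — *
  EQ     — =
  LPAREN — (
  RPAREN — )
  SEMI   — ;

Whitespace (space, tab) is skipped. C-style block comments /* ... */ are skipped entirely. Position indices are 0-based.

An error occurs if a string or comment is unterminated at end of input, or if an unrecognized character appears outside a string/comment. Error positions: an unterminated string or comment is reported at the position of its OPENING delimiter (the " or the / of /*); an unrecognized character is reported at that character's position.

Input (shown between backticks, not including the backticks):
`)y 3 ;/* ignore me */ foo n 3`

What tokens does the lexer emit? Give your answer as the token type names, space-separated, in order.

pos=0: emit RPAREN ')'
pos=1: emit ID 'y' (now at pos=2)
pos=3: emit NUM '3' (now at pos=4)
pos=5: emit SEMI ';'
pos=6: enter COMMENT mode (saw '/*')
exit COMMENT mode (now at pos=21)
pos=22: emit ID 'foo' (now at pos=25)
pos=26: emit ID 'n' (now at pos=27)
pos=28: emit NUM '3' (now at pos=29)
DONE. 7 tokens: [RPAREN, ID, NUM, SEMI, ID, ID, NUM]

Answer: RPAREN ID NUM SEMI ID ID NUM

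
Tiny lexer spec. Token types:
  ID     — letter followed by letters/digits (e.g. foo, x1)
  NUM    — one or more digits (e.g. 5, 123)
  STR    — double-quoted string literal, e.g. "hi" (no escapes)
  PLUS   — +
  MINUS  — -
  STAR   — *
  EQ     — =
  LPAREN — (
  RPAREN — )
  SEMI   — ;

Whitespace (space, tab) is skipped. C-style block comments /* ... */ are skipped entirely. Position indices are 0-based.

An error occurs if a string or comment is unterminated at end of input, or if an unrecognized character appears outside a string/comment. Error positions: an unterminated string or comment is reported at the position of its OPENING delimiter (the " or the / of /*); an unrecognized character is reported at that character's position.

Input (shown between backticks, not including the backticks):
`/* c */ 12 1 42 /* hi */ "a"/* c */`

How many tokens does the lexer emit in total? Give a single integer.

pos=0: enter COMMENT mode (saw '/*')
exit COMMENT mode (now at pos=7)
pos=8: emit NUM '12' (now at pos=10)
pos=11: emit NUM '1' (now at pos=12)
pos=13: emit NUM '42' (now at pos=15)
pos=16: enter COMMENT mode (saw '/*')
exit COMMENT mode (now at pos=24)
pos=25: enter STRING mode
pos=25: emit STR "a" (now at pos=28)
pos=28: enter COMMENT mode (saw '/*')
exit COMMENT mode (now at pos=35)
DONE. 4 tokens: [NUM, NUM, NUM, STR]

Answer: 4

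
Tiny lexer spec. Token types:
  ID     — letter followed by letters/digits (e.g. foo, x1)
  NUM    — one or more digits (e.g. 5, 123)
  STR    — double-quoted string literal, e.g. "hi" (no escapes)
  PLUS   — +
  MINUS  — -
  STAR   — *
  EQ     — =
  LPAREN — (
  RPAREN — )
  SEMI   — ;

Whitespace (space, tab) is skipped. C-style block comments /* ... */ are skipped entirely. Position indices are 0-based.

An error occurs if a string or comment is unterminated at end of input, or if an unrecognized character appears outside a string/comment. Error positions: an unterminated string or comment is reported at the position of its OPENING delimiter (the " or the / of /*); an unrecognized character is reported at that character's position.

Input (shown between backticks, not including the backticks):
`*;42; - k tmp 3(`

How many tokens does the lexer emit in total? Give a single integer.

pos=0: emit STAR '*'
pos=1: emit SEMI ';'
pos=2: emit NUM '42' (now at pos=4)
pos=4: emit SEMI ';'
pos=6: emit MINUS '-'
pos=8: emit ID 'k' (now at pos=9)
pos=10: emit ID 'tmp' (now at pos=13)
pos=14: emit NUM '3' (now at pos=15)
pos=15: emit LPAREN '('
DONE. 9 tokens: [STAR, SEMI, NUM, SEMI, MINUS, ID, ID, NUM, LPAREN]

Answer: 9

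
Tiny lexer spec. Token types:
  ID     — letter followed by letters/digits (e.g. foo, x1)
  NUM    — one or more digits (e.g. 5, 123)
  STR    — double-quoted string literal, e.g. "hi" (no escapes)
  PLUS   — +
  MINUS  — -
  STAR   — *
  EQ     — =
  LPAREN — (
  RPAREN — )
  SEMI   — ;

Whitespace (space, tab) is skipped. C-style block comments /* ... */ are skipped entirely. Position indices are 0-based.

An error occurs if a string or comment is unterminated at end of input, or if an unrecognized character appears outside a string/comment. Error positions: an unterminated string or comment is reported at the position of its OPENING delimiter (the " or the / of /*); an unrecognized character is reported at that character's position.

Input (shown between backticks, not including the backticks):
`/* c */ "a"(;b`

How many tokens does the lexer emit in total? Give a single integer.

pos=0: enter COMMENT mode (saw '/*')
exit COMMENT mode (now at pos=7)
pos=8: enter STRING mode
pos=8: emit STR "a" (now at pos=11)
pos=11: emit LPAREN '('
pos=12: emit SEMI ';'
pos=13: emit ID 'b' (now at pos=14)
DONE. 4 tokens: [STR, LPAREN, SEMI, ID]

Answer: 4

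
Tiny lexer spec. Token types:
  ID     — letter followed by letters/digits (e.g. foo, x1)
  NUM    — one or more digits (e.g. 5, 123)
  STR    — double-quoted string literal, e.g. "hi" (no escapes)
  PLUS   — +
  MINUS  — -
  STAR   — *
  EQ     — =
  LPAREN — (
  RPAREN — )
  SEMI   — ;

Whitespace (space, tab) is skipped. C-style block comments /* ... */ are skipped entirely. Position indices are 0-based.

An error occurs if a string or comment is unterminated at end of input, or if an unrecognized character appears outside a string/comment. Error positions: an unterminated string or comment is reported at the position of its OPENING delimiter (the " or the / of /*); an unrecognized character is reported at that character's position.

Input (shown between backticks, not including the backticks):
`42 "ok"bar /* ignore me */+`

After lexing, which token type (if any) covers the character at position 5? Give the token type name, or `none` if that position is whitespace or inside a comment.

pos=0: emit NUM '42' (now at pos=2)
pos=3: enter STRING mode
pos=3: emit STR "ok" (now at pos=7)
pos=7: emit ID 'bar' (now at pos=10)
pos=11: enter COMMENT mode (saw '/*')
exit COMMENT mode (now at pos=26)
pos=26: emit PLUS '+'
DONE. 4 tokens: [NUM, STR, ID, PLUS]
Position 5: char is 'k' -> STR

Answer: STR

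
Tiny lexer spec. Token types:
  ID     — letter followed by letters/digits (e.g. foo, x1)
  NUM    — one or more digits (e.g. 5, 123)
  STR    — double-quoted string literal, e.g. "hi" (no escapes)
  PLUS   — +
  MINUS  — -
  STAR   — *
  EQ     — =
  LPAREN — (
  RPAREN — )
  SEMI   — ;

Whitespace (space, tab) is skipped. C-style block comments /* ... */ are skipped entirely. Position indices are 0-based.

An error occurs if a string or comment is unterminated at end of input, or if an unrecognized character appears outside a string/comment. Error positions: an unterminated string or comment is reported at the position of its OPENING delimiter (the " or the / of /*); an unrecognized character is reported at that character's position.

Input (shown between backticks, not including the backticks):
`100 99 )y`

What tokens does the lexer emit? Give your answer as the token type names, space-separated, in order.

Answer: NUM NUM RPAREN ID

Derivation:
pos=0: emit NUM '100' (now at pos=3)
pos=4: emit NUM '99' (now at pos=6)
pos=7: emit RPAREN ')'
pos=8: emit ID 'y' (now at pos=9)
DONE. 4 tokens: [NUM, NUM, RPAREN, ID]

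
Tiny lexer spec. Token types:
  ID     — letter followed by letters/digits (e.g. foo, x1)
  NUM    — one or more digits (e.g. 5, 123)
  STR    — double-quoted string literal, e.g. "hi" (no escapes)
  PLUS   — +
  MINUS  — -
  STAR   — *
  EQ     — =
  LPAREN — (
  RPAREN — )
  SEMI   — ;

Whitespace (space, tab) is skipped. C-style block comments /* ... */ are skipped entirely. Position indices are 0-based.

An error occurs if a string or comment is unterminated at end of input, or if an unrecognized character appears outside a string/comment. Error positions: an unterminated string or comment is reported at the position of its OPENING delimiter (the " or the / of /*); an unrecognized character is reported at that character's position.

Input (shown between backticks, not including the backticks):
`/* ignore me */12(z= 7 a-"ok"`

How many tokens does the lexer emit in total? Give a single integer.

Answer: 8

Derivation:
pos=0: enter COMMENT mode (saw '/*')
exit COMMENT mode (now at pos=15)
pos=15: emit NUM '12' (now at pos=17)
pos=17: emit LPAREN '('
pos=18: emit ID 'z' (now at pos=19)
pos=19: emit EQ '='
pos=21: emit NUM '7' (now at pos=22)
pos=23: emit ID 'a' (now at pos=24)
pos=24: emit MINUS '-'
pos=25: enter STRING mode
pos=25: emit STR "ok" (now at pos=29)
DONE. 8 tokens: [NUM, LPAREN, ID, EQ, NUM, ID, MINUS, STR]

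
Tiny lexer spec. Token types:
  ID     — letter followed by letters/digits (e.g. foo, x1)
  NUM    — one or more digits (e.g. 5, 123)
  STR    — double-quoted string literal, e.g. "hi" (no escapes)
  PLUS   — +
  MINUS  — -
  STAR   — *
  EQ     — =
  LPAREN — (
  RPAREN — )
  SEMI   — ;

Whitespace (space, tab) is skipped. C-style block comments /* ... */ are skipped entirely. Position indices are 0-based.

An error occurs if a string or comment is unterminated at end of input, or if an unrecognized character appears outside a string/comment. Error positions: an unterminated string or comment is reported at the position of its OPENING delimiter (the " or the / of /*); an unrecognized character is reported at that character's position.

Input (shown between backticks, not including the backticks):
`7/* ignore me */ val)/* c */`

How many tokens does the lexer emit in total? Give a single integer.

Answer: 3

Derivation:
pos=0: emit NUM '7' (now at pos=1)
pos=1: enter COMMENT mode (saw '/*')
exit COMMENT mode (now at pos=16)
pos=17: emit ID 'val' (now at pos=20)
pos=20: emit RPAREN ')'
pos=21: enter COMMENT mode (saw '/*')
exit COMMENT mode (now at pos=28)
DONE. 3 tokens: [NUM, ID, RPAREN]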